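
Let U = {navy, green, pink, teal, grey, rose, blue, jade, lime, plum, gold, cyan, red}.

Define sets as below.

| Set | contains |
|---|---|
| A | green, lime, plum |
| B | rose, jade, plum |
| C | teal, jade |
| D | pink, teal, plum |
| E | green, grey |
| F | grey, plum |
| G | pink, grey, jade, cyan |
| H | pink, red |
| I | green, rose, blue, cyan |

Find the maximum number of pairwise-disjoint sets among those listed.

4

C, F, H, I are pairwise disjoint (C={teal,jade}; F={grey,plum}; H={pink,red}; I={green,rose,blue,cyan}).
Every remaining set overlaps one of these, and no 5 of the listed sets are pairwise disjoint, so 4 is the maximum.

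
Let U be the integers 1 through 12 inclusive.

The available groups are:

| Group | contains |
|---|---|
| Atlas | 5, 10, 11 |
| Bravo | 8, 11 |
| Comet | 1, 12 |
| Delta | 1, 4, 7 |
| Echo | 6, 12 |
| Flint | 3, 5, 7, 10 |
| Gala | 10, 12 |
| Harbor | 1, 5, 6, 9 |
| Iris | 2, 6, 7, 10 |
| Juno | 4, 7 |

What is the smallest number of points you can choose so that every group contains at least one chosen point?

4

Take H = {7, 9, 11, 12}. Each listed group contains at least one of these, so H is a hitting set of size 4.
The groups Bravo, Gala, Harbor, Juno are pairwise disjoint, so any hitting set needs a separate point for each — at least 4. Hence 4 is optimal.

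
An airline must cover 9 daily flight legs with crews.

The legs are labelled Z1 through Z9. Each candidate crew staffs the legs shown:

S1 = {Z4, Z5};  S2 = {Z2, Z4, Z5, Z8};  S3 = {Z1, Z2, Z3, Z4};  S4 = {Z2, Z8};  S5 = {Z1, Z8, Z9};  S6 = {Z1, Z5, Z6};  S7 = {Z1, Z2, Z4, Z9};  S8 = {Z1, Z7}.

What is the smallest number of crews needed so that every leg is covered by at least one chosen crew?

Take {S3, S5, S6, S8}. Their union is {Z1, Z2, Z3, Z4, Z5, Z6, Z7, Z8, Z9}, which is all 9 legs.
Only S3 contains Z3, so S3 is forced; the remaining 5 legs need at least 3 more crews (each remaining crew adds at most 2) — so at least 4 crews are needed, and 4 is optimal.

4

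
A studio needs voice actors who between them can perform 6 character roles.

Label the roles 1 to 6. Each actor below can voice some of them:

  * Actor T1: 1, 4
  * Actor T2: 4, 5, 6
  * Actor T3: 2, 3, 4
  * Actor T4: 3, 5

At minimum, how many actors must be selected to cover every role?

T1 and T2 and T3 together: T1 ∪ T2 ∪ T3 = {1, 2, 3, 4, 5, 6} — every role is covered.
Only T1 contains 1, so T1 is forced; the remaining 4 roles need at least 2 more actors (each remaining actor adds at most 2) — so at least 3 actors are needed, and 3 is optimal.

3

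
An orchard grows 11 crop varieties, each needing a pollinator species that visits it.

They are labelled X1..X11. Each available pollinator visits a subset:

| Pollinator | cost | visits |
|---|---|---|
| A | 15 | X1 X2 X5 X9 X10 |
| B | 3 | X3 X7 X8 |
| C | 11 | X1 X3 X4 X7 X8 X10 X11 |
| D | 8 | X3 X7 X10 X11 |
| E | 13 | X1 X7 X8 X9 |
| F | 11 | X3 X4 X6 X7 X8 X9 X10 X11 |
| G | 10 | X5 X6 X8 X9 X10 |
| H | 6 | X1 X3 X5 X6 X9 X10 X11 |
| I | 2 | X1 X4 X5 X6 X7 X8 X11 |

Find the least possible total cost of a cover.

A, B, I together cover every variety (A ∪ B ∪ I = {X1, X2, X3, X4, X5, X6, X7, X8, X9, X10, X11}); total cost 15 + 3 + 2 = 20.
The greedy pick I, H, A costs 23; no covering selection beats 20.

20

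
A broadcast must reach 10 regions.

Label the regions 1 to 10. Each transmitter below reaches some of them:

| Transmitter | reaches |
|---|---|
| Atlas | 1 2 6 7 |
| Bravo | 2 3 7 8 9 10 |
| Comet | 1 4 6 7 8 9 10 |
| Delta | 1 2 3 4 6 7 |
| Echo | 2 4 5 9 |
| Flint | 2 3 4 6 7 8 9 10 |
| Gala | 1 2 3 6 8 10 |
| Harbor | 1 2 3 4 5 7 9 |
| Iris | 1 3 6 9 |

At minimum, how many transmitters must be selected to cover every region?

Take {Comet, Harbor}. Their union is {1, 2, 3, 4, 5, 6, 7, 8, 9, 10}, which is all 10 regions.
No single transmitter has all 10 regions (the largest, Flint, has 8), so 2 is optimal.

2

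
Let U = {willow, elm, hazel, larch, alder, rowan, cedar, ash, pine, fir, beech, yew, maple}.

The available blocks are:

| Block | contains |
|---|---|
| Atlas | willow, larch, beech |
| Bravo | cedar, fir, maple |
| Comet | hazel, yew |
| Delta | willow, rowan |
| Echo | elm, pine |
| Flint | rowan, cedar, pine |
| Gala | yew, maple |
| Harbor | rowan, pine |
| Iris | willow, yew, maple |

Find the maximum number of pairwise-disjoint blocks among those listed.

4

Bravo, Comet, Delta, Echo are pairwise disjoint (Bravo={cedar,fir,maple}; Comet={hazel,yew}; Delta={willow,rowan}; Echo={elm,pine}).
Every remaining block overlaps one of these, and no 5 of the listed blocks are pairwise disjoint, so 4 is the maximum.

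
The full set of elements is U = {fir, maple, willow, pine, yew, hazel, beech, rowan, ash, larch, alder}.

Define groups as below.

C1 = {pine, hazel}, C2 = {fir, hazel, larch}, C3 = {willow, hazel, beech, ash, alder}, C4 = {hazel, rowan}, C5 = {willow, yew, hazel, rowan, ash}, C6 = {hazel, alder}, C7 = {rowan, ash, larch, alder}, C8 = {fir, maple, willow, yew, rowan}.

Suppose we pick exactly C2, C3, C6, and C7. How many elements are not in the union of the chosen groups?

Union of C2, C3, C6, C7 = {fir, willow, hazel, beech, rowan, ash, larch, alder}.
Not covered: maple, pine, yew — 3 elements.

3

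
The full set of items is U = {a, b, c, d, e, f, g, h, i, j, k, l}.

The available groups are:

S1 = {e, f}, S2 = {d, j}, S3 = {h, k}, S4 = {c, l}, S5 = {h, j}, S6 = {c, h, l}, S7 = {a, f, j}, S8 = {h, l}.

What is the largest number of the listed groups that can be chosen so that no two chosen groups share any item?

S1, S2, S3, S4 are pairwise disjoint (S1={e,f}; S2={d,j}; S3={h,k}; S4={c,l}).
Every remaining group overlaps one of these, and no 5 of the listed groups are pairwise disjoint, so 4 is the maximum.

4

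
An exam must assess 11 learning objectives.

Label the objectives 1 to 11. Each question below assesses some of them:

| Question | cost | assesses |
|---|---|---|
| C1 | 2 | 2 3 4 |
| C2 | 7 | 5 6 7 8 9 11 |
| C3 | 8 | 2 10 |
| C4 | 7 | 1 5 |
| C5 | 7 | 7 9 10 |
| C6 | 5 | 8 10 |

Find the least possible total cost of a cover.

C1, C2, C4, C6 together cover every objective (C1 ∪ C2 ∪ C4 ∪ C6 = {1, 2, 3, 4, 5, 6, 7, 8, 9, 10, 11}); total cost 2 + 7 + 7 + 5 = 21.
No covering selection has total cost below 21.

21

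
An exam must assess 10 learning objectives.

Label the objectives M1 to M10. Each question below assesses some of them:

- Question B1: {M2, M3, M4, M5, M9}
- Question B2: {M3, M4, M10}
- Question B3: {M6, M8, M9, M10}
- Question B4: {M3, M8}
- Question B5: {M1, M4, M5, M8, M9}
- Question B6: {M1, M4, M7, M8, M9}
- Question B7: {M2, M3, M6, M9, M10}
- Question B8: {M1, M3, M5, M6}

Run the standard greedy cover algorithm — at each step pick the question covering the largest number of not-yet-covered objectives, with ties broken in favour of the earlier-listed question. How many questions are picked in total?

Greedy: pick B1 (covers 5 new) → pick B3 (covers 3 new) → pick B6 (covers 2 new). Total picks: 3.

3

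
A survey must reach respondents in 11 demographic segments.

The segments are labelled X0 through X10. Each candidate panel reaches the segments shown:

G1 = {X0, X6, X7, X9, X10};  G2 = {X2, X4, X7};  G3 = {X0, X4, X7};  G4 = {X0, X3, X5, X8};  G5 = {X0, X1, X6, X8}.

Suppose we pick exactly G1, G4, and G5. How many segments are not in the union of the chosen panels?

Union of G1, G4, G5 = {X0, X1, X3, X5, X6, X7, X8, X9, X10}.
Not covered: X2, X4 — 2 segments.

2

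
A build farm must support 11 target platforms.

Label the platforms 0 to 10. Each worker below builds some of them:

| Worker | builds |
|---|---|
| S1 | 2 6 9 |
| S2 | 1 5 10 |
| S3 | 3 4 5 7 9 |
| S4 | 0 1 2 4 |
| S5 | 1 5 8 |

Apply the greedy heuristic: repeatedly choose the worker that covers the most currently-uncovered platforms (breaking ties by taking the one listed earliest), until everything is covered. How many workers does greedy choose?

5

Greedy: pick S3 (covers 5 new) → pick S4 (covers 3 new) → pick S1 (covers 1 new) → pick S2 (covers 1 new) → pick S5 (covers 1 new). Total picks: 5.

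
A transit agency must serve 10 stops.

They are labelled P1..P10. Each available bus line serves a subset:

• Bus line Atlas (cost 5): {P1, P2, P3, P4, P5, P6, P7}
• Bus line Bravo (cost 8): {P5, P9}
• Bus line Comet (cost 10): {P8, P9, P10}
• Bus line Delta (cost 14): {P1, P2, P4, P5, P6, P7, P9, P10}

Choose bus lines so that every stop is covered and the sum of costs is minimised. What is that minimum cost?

15

Atlas, Comet together cover every stop (Atlas ∪ Comet = {P1, P2, P3, P4, P5, P6, P7, P8, P9, P10}); total cost 5 + 10 = 15.
No covering selection has total cost below 15.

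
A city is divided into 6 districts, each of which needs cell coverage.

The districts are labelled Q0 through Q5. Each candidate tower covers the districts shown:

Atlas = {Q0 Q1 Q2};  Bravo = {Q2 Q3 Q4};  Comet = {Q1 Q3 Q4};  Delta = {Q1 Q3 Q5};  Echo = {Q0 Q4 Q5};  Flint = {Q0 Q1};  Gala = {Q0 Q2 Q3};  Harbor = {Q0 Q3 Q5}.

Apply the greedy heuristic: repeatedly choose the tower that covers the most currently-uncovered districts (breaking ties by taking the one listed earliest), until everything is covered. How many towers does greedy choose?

Greedy: pick Atlas (covers 3 new) → pick Bravo (covers 2 new) → pick Delta (covers 1 new). Total picks: 3.

3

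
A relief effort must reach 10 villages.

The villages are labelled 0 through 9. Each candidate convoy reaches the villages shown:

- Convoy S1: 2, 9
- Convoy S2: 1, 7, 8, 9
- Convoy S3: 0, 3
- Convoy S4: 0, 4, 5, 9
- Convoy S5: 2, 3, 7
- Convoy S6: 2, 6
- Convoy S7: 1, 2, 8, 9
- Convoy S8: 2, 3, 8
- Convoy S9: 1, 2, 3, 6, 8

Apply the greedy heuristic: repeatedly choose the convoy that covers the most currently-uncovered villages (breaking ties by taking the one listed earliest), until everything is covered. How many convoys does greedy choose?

Greedy: pick S9 (covers 5 new) → pick S4 (covers 4 new) → pick S2 (covers 1 new). Total picks: 3.

3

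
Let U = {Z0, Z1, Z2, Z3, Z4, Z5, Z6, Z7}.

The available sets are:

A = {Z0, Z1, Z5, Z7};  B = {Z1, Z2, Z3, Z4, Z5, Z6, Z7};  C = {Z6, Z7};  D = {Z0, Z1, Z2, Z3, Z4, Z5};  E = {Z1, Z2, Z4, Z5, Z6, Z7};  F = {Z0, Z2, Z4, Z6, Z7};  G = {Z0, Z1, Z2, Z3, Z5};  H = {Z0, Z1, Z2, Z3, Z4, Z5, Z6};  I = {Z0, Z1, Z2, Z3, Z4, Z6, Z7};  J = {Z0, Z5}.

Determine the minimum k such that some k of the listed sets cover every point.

2

A and B cover everything between them: the union {Z0, Z1, Z2, Z3, Z4, Z5, Z6, Z7} is all of U.
No single set has all 8 points (the largest, B, has 7), so 2 is optimal.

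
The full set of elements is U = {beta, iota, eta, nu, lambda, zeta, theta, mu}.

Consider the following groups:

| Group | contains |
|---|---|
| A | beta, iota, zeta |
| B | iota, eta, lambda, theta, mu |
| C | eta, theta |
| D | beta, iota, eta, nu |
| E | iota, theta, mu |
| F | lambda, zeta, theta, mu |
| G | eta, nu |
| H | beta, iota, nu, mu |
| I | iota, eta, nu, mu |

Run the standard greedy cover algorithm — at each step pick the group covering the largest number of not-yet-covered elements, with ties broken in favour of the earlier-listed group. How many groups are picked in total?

3

Greedy: pick B (covers 5 new) → pick A (covers 2 new) → pick D (covers 1 new). Total picks: 3.
(The true minimum cover uses only 2 groups, so greedy is not optimal here.)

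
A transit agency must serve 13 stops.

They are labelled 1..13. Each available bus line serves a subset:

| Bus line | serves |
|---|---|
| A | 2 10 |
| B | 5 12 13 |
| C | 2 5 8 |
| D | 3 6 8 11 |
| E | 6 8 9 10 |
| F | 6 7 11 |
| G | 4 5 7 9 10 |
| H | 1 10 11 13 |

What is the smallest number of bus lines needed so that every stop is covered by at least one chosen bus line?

5

A and B and D and G and H together: A ∪ B ∪ D ∪ G ∪ H = {1, 2, 3, 4, 5, 6, 7, 8, 9, 10, 11, 12, 13} — every stop is covered.
No 4 of the 8 bus lines cover everything (all 70 combinations miss at least one stop), so 5 is optimal.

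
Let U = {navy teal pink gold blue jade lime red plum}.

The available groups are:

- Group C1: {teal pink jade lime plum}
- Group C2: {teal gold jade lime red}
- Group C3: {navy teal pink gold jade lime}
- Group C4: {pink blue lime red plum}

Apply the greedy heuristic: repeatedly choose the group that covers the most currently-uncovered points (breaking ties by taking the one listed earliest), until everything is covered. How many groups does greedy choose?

Greedy: pick C3 (covers 6 new) → pick C4 (covers 3 new). Total picks: 2.

2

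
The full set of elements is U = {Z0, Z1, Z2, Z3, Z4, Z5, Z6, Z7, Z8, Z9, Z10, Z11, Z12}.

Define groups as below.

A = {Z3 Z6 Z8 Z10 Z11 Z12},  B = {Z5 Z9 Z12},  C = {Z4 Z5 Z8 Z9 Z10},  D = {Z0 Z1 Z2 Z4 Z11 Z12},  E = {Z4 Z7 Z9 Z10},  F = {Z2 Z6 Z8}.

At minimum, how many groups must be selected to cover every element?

Take {A, C, D, E}. Their union is {Z0, Z1, Z2, Z3, Z4, Z5, Z6, Z7, Z8, Z9, Z10, Z11, Z12}, which is all 13 elements.
No 3 of the 6 groups cover everything (all 20 combinations miss at least one element), so 4 is optimal.

4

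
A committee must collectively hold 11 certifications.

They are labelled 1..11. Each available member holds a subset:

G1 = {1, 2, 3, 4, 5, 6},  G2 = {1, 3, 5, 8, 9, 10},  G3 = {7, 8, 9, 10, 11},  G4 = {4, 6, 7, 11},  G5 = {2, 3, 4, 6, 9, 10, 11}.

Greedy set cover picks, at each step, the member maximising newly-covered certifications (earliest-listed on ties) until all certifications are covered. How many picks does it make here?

Greedy: pick G5 (covers 7 new) → pick G2 (covers 3 new) → pick G3 (covers 1 new). Total picks: 3.
(The true minimum cover uses only 2 members, so greedy is not optimal here.)

3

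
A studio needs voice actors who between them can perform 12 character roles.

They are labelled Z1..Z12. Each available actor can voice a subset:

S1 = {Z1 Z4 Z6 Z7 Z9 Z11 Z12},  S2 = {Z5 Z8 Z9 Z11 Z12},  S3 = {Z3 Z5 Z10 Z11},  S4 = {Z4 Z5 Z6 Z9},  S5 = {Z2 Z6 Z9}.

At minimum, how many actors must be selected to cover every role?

4

Take {S1, S2, S3, S5}. Their union is {Z1, Z2, Z3, Z4, Z5, Z6, Z7, Z8, Z9, Z10, Z11, Z12}, which is all 12 roles.
No 3 of the 5 actors cover everything (all 10 combinations miss at least one role), so 4 is optimal.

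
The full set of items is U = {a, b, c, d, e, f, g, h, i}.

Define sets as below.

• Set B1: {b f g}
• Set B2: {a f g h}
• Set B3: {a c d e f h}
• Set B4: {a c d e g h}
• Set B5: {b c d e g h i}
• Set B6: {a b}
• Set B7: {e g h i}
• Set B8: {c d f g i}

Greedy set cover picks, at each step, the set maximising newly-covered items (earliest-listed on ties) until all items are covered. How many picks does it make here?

2

Greedy: pick B5 (covers 7 new) → pick B2 (covers 2 new). Total picks: 2.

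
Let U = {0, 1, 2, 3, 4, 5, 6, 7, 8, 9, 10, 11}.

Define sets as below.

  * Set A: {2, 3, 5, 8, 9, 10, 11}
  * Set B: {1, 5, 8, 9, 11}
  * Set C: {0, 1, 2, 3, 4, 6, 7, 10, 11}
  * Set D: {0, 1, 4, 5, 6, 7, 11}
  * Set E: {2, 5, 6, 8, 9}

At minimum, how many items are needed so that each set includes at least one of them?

The 2 items {5, 6} hit every set.
No single item lies in every set, so at least 2 are needed and 2 is optimal.

2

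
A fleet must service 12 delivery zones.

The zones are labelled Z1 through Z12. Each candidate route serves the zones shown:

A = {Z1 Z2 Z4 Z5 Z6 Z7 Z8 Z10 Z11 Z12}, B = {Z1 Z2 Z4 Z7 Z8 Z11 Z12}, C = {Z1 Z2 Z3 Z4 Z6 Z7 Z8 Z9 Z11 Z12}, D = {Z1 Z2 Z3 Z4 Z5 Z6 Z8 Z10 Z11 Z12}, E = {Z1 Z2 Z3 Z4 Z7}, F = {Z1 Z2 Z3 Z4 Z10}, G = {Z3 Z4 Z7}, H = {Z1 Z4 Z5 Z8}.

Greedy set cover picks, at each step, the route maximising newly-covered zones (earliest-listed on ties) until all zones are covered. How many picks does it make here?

2

Greedy: pick A (covers 10 new) → pick C (covers 2 new). Total picks: 2.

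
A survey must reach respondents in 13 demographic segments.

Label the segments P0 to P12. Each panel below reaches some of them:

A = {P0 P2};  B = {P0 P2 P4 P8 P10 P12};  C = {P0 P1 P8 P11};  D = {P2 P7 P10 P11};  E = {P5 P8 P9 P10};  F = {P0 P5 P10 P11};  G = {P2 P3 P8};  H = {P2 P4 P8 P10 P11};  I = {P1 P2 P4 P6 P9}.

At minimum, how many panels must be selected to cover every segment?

Take {B, D, E, G, I}. Their union is {P0, P1, P2, P3, P4, P5, P6, P7, P8, P9, P10, P11, P12}, which is all 13 segments.
No 4 of the 9 panels cover everything (all 126 combinations miss at least one segment), so 5 is optimal.

5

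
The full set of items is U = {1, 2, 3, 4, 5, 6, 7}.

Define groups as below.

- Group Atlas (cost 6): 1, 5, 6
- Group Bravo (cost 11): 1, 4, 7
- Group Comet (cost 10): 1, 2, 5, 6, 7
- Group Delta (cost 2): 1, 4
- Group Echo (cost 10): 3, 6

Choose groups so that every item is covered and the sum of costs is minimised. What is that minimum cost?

22

Comet, Delta, Echo together cover every item (Comet ∪ Delta ∪ Echo = {1, 2, 3, 4, 5, 6, 7}); total cost 10 + 2 + 10 = 22.
No covering selection has total cost below 22.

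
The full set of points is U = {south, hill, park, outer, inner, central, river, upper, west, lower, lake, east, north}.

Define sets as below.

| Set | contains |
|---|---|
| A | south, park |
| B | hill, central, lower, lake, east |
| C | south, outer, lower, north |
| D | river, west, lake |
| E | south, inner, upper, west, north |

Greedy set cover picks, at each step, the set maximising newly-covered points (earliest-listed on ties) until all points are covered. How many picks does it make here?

5

Greedy: pick B (covers 5 new) → pick E (covers 5 new) → pick A (covers 1 new) → pick C (covers 1 new) → pick D (covers 1 new). Total picks: 5.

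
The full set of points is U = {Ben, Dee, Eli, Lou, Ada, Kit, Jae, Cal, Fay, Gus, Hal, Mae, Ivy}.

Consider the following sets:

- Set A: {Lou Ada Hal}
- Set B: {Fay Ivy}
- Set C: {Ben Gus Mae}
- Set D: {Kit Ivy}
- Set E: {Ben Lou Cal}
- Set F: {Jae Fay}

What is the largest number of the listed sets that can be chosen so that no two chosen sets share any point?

A, C, D, F are pairwise disjoint (A={Lou,Ada,Hal}; C={Ben,Gus,Mae}; D={Kit,Ivy}; F={Jae,Fay}).
Every remaining set overlaps one of these, and no 5 of the listed sets are pairwise disjoint, so 4 is the maximum.

4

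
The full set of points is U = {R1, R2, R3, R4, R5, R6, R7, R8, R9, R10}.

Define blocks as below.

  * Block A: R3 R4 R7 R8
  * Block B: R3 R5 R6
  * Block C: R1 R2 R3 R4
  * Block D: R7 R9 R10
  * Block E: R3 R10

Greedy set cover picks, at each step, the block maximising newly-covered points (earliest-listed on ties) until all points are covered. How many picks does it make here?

Greedy: pick A (covers 4 new) → pick B (covers 2 new) → pick C (covers 2 new) → pick D (covers 2 new). Total picks: 4.

4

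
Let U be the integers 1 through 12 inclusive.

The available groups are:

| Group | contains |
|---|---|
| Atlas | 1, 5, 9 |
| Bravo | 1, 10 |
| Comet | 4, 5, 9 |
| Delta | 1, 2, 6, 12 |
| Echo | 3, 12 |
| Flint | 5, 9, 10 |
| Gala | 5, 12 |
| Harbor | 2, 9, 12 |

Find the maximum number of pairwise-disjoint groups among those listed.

3

Bravo, Comet, Echo are pairwise disjoint (Bravo={1,10}; Comet={4,5,9}; Echo={3,12}).
Every remaining group overlaps one of these, and no 4 of the listed groups are pairwise disjoint, so 3 is the maximum.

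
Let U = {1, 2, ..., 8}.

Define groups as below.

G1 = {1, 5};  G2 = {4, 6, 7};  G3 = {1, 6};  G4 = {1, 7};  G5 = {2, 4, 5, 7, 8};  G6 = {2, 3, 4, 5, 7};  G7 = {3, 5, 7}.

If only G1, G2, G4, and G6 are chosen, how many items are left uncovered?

Union of G1, G2, G4, G6 = {1, 2, 3, 4, 5, 6, 7}.
Not covered: 8 — 1 item.

1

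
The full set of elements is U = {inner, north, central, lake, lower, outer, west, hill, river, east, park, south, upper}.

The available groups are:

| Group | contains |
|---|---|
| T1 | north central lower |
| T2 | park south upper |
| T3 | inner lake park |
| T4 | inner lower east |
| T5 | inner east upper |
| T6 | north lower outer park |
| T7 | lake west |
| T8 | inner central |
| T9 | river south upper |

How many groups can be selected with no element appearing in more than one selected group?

T6, T7, T8, T9 are pairwise disjoint (T6={north,lower,outer,park}; T7={lake,west}; T8={inner,central}; T9={river,south,upper}).
Every remaining group overlaps one of these, and no 5 of the listed groups are pairwise disjoint, so 4 is the maximum.

4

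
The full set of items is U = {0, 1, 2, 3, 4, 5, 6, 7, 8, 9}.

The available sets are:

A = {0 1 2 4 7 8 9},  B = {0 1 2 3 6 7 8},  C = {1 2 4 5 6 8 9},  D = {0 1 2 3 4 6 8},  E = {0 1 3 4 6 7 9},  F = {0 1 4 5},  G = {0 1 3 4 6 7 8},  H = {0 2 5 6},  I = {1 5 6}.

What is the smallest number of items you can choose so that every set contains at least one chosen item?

Take T = {1, 6}. Each listed set contains at least one of these, so T is a hitting set of size 2.
No single item lies in every set, so at least 2 are needed and 2 is optimal.

2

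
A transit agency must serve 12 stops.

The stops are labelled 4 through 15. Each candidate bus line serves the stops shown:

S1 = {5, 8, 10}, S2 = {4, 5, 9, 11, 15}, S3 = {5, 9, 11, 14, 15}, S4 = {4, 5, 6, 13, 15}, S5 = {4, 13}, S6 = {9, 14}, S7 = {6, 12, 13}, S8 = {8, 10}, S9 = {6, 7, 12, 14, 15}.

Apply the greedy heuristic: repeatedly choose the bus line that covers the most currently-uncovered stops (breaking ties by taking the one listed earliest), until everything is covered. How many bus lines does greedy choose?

Greedy: pick S2 (covers 5 new) → pick S9 (covers 4 new) → pick S1 (covers 2 new) → pick S4 (covers 1 new). Total picks: 4.

4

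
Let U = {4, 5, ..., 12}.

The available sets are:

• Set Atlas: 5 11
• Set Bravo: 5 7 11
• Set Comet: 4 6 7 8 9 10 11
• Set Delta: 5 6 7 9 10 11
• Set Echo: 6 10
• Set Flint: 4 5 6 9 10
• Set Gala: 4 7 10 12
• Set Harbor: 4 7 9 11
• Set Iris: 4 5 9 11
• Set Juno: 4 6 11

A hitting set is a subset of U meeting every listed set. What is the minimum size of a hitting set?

2

The 2 elements {10, 11} hit every set.
The sets Echo, Harbor are pairwise disjoint, so any hitting set needs a separate element for each — at least 2. Hence 2 is optimal.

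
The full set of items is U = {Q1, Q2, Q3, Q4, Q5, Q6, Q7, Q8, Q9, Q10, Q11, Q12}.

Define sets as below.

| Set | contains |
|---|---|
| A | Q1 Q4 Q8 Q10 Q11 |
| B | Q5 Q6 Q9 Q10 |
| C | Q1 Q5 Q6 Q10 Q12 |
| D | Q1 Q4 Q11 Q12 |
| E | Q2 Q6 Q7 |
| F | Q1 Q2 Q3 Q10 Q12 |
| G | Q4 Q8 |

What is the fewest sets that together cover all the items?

A, B, E, and F cover everything between them: the union {Q1, Q2, Q3, Q4, Q5, Q6, Q7, Q8, Q9, Q10, Q11, Q12} is all of U.
Only F contains Q3, so F is forced; the remaining 7 items need at least 3 more sets (each remaining set adds at most 3) — so at least 4 sets are needed, and 4 is optimal.

4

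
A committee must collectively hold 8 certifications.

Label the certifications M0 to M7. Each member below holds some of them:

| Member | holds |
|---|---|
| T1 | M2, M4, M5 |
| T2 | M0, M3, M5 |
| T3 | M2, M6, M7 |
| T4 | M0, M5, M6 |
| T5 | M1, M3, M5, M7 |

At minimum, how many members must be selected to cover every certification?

T1 and T4 and T5 together: T1 ∪ T4 ∪ T5 = {M0, M1, M2, M3, M4, M5, M6, M7} — every certification is covered.
Only T5 contains M1, so T5 is forced; the remaining 4 certifications need at least 2 more members (each remaining member adds at most 2) — so at least 3 members are needed, and 3 is optimal.

3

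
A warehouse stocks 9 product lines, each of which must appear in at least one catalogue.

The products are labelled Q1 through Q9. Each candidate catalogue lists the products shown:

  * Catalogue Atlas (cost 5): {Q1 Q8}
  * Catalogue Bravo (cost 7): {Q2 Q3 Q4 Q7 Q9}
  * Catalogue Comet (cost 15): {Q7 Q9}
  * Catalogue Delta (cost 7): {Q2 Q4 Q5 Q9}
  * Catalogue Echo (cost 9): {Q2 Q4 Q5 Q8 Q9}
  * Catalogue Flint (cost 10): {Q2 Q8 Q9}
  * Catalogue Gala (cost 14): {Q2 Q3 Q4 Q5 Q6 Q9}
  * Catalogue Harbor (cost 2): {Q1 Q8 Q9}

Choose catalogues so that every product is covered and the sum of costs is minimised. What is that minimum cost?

Bravo, Gala, Harbor together cover every product (Bravo ∪ Gala ∪ Harbor = {Q1, Q2, Q3, Q4, Q5, Q6, Q7, Q8, Q9}); total cost 7 + 14 + 2 = 23.
The greedy pick Harbor, Bravo, Delta, Gala costs 30; no covering selection beats 23.

23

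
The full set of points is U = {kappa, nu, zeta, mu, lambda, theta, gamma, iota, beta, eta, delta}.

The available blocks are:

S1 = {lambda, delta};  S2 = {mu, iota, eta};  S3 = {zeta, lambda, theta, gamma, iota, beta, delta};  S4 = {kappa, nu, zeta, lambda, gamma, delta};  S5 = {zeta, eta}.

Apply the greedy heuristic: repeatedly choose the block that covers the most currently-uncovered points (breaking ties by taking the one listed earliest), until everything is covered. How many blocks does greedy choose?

3

Greedy: pick S3 (covers 7 new) → pick S2 (covers 2 new) → pick S4 (covers 2 new). Total picks: 3.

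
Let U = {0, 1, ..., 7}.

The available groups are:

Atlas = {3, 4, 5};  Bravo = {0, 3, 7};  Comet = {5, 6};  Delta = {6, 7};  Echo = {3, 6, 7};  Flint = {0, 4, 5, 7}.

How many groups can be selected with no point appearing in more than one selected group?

2

Atlas, Delta are pairwise disjoint (Atlas={3,4,5}; Delta={6,7}).
Every remaining group overlaps one of these, and no 3 of the listed groups are pairwise disjoint, so 2 is the maximum.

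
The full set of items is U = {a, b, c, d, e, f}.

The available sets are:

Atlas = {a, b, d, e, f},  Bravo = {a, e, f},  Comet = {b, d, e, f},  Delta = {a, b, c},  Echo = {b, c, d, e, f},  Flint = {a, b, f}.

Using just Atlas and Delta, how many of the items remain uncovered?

0

Union of Atlas, Delta = {a, b, c, d, e, f} — that's every item, so 0 are uncovered.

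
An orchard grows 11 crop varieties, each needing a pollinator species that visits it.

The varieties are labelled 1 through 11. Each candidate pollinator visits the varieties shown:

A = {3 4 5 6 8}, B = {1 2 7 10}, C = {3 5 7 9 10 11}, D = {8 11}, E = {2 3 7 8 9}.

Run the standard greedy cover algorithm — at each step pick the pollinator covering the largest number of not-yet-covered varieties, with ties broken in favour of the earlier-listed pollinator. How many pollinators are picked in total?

Greedy: pick C (covers 6 new) → pick A (covers 3 new) → pick B (covers 2 new). Total picks: 3.

3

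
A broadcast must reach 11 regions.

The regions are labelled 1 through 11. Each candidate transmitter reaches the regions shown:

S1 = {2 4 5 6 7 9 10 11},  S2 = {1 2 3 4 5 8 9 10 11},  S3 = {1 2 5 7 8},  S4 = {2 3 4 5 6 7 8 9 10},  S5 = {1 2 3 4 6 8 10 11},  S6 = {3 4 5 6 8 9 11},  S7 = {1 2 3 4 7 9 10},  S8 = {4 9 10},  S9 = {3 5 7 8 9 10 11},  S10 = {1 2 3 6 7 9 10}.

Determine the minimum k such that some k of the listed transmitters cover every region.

S6 and S7 together: S6 ∪ S7 = {1, 2, 3, 4, 5, 6, 7, 8, 9, 10, 11} — every region is covered.
No single transmitter has all 11 regions (the largest, S2, has 9), so 2 is optimal.

2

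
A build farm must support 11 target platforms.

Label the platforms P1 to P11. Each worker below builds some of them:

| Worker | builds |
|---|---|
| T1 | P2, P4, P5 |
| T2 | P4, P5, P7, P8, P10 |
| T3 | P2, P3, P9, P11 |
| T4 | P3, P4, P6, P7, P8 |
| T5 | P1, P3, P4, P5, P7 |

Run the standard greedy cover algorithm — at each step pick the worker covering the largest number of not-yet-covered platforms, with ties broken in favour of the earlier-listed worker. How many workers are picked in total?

Greedy: pick T2 (covers 5 new) → pick T3 (covers 4 new) → pick T4 (covers 1 new) → pick T5 (covers 1 new). Total picks: 4.

4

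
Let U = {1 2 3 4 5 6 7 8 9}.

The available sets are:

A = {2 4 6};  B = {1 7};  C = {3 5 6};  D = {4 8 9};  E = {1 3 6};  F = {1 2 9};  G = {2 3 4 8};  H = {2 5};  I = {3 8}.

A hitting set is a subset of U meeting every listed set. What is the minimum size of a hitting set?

4

T = {1, 2, 3, 8} meets every set (each contains at least one member of T), and |T| = 4.
No choice of 3 items meets every set, so 4 is the minimum.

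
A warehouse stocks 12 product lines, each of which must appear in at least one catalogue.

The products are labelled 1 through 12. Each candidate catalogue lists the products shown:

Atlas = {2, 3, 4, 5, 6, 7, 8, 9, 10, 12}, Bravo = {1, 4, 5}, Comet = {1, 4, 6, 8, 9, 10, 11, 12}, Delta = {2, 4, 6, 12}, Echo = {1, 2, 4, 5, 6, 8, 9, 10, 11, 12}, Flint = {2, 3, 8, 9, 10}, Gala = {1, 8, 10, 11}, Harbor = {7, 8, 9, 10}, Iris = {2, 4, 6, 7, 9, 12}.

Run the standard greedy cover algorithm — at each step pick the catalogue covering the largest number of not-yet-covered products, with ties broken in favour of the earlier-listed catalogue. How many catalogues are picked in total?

2

Greedy: pick Atlas (covers 10 new) → pick Comet (covers 2 new). Total picks: 2.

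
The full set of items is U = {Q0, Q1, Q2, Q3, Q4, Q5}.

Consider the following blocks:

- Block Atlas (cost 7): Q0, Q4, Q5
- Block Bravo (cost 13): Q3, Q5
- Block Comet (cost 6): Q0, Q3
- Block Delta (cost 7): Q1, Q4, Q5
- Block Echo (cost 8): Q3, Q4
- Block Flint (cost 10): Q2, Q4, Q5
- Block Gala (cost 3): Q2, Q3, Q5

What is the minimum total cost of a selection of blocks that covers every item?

Comet, Delta, Gala together cover every item (Comet ∪ Delta ∪ Gala = {Q0, Q1, Q2, Q3, Q4, Q5}); total cost 6 + 7 + 3 = 16.
The greedy pick Gala, Atlas, Delta costs 17; no covering selection beats 16.

16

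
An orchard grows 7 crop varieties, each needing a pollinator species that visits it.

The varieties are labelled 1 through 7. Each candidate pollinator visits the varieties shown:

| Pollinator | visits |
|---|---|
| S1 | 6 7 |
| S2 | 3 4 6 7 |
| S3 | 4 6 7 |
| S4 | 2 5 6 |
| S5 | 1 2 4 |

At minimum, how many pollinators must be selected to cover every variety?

3

S2 and S4 and S5 together: S2 ∪ S4 ∪ S5 = {1, 2, 3, 4, 5, 6, 7} — every variety is covered.
Only S5 contains 1, so S5 is forced; the remaining 4 varieties need at least 2 more pollinators (each remaining pollinator adds at most 3) — so at least 3 pollinators are needed, and 3 is optimal.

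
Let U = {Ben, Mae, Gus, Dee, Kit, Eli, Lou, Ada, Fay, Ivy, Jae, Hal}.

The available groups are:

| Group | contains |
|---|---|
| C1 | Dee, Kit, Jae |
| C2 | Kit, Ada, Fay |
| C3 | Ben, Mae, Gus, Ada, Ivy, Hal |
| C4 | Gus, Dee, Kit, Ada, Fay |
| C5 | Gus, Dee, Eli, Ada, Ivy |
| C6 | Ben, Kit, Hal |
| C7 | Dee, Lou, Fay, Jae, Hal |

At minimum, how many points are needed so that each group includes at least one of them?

3

H = {Ada, Jae, Hal} meets every group (each contains at least one member of H), and |H| = 3.
No choice of 2 points meets every group, so 3 is the minimum.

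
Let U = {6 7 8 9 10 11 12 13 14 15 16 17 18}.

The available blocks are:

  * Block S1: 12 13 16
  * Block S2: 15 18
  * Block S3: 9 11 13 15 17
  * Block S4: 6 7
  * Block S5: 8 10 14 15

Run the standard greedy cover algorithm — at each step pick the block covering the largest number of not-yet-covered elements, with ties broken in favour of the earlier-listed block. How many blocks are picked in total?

Greedy: pick S3 (covers 5 new) → pick S5 (covers 3 new) → pick S1 (covers 2 new) → pick S4 (covers 2 new) → pick S2 (covers 1 new). Total picks: 5.

5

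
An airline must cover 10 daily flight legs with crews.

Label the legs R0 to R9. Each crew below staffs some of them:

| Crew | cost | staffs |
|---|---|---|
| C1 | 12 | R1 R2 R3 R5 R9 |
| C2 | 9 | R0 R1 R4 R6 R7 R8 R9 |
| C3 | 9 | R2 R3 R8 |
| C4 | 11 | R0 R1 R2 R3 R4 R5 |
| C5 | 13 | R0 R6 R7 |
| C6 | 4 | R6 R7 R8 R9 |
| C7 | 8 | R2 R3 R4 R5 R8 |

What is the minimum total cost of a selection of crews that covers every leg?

15

C4, C6 together cover every leg (C4 ∪ C6 = {R0, R1, R2, R3, R4, R5, R6, R7, R8, R9}); total cost 11 + 4 = 15.
No covering selection has total cost below 15.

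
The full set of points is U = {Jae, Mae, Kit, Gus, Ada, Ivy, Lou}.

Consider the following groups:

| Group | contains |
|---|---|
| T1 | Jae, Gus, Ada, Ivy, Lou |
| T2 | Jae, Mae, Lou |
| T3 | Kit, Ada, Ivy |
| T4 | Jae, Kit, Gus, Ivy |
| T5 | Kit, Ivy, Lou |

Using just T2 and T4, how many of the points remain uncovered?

1

Union of T2, T4 = {Jae, Mae, Kit, Gus, Ivy, Lou}.
Not covered: Ada — 1 point.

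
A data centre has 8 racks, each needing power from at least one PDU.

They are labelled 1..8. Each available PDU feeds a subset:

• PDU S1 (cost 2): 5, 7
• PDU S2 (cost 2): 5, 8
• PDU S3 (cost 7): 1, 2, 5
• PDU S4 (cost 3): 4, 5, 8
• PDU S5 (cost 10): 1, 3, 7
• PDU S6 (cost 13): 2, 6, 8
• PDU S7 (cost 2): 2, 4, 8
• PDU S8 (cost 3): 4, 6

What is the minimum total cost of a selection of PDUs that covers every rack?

17

S2, S5, S7, S8 together cover every rack (S2 ∪ S5 ∪ S7 ∪ S8 = {1, 2, 3, 4, 5, 6, 7, 8}); total cost 2 + 10 + 2 + 3 = 17.
No covering selection has total cost below 17.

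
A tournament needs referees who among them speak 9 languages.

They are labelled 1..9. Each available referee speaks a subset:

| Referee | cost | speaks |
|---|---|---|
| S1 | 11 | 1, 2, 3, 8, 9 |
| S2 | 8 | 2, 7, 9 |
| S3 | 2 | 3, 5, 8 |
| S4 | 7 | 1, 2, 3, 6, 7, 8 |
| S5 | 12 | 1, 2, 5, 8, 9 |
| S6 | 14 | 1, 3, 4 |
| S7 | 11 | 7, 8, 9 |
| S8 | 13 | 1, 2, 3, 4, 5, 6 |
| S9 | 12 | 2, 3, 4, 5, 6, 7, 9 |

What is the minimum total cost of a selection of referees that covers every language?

19

S4, S9 together cover every language (S4 ∪ S9 = {1, 2, 3, 4, 5, 6, 7, 8, 9}); total cost 7 + 12 = 19.
The greedy pick S3, S4, S9 costs 21; no covering selection beats 19.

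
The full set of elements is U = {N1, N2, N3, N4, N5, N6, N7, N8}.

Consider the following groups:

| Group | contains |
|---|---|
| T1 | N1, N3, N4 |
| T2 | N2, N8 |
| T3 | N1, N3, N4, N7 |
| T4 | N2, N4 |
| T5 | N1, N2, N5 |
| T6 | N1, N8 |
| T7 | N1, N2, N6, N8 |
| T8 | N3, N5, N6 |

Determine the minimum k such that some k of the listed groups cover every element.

Take {T3, T5, T7}. Their union is {N1, N2, N3, N4, N5, N6, N7, N8}, which is all 8 elements.
Only T3 contains N7, so T3 is forced; the remaining 4 elements need at least 2 more groups (each remaining group adds at most 3) — so at least 3 groups are needed, and 3 is optimal.

3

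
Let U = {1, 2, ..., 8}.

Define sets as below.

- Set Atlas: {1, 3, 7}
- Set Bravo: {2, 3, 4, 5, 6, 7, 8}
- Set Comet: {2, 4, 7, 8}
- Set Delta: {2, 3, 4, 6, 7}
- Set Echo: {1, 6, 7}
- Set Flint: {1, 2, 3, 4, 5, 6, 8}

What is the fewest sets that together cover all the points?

Delta and Flint together: Delta ∪ Flint = {1, 2, 3, 4, 5, 6, 7, 8} — every point is covered.
No single set has all 8 points (the largest, Bravo, has 7), so 2 is optimal.

2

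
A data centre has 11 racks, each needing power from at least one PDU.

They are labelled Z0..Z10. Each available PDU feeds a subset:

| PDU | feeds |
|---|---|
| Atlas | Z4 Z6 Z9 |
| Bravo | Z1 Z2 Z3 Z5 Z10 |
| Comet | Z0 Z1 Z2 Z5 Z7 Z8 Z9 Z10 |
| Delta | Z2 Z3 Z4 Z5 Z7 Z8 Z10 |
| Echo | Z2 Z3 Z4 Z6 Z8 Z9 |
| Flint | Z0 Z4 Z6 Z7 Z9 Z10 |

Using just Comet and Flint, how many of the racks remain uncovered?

Union of Comet, Flint = {Z0, Z1, Z2, Z4, Z5, Z6, Z7, Z8, Z9, Z10}.
Not covered: Z3 — 1 rack.

1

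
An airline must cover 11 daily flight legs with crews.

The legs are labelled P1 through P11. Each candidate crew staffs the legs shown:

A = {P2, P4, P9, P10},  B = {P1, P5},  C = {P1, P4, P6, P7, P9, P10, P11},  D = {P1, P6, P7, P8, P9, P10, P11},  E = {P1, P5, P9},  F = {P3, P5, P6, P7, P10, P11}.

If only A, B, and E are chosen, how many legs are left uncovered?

5

Union of A, B, E = {P1, P2, P4, P5, P9, P10}.
Not covered: P3, P6, P7, P8, P11 — 5 legs.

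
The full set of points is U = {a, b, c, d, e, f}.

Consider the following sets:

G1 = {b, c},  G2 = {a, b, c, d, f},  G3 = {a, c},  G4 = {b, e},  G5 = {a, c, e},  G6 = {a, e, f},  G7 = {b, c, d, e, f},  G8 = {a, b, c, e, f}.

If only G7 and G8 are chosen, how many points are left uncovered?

0

Union of G7, G8 = {a, b, c, d, e, f} — that's every point, so 0 are uncovered.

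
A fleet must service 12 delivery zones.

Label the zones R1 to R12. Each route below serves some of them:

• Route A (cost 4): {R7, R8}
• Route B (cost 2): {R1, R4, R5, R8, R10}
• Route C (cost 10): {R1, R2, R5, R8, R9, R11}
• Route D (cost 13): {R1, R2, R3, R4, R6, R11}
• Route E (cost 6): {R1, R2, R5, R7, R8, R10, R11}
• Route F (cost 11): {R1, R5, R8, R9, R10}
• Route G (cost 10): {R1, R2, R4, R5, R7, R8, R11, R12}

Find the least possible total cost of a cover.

34

D, F, G together cover every zone (D ∪ F ∪ G = {R1, R2, R3, R4, R5, R6, R7, R8, R9, R10, R11, R12}); total cost 13 + 11 + 10 = 34.
The greedy pick B, E, D, C, G costs 41; no covering selection beats 34.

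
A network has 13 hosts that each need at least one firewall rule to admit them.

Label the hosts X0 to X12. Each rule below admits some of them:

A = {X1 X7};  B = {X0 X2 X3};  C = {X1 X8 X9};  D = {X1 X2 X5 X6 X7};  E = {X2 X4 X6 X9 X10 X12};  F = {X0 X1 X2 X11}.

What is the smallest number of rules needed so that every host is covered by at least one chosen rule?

5

Take {B, C, D, E, F}. Their union is {X0, X1, X2, X3, X4, X5, X6, X7, X8, X9, X10, X11, X12}, which is all 13 hosts.
No 4 of the 6 rules cover everything (all 15 combinations miss at least one host), so 5 is optimal.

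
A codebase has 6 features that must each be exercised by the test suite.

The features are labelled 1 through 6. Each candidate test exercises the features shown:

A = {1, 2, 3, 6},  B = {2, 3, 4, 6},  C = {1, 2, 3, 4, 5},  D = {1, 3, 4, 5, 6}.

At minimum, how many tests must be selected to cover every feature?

2

Take {A, D}. Their union is {1, 2, 3, 4, 5, 6}, which is all 6 features.
No single test has all 6 features (the largest, C, has 5), so 2 is optimal.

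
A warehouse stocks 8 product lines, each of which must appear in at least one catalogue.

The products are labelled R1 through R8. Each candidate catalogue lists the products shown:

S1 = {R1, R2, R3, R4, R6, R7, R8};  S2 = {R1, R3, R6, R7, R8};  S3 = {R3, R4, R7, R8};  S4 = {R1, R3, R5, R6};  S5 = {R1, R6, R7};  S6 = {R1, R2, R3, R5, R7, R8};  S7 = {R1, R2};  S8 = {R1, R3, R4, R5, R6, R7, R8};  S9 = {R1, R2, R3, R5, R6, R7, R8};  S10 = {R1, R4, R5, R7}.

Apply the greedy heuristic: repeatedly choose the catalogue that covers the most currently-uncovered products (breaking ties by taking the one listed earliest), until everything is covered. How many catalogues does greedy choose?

2

Greedy: pick S1 (covers 7 new) → pick S4 (covers 1 new). Total picks: 2.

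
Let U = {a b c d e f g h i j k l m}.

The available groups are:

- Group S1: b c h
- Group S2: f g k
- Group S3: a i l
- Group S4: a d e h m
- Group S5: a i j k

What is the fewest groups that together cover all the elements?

S1, S2, S3, S4, and S5 cover everything between them: the union {a, b, c, d, e, f, g, h, i, j, k, l, m} is all of U.
No 4 of the 5 groups cover everything (all 5 combinations miss at least one element), so 5 is optimal.

5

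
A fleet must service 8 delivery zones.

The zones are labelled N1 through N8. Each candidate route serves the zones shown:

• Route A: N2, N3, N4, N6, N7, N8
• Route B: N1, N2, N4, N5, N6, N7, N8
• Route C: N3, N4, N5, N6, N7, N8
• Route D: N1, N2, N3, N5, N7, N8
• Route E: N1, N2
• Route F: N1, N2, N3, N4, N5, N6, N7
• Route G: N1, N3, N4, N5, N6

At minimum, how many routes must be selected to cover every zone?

2

Take {A, D}. Their union is {N1, N2, N3, N4, N5, N6, N7, N8}, which is all 8 zones.
No single route has all 8 zones (the largest, B, has 7), so 2 is optimal.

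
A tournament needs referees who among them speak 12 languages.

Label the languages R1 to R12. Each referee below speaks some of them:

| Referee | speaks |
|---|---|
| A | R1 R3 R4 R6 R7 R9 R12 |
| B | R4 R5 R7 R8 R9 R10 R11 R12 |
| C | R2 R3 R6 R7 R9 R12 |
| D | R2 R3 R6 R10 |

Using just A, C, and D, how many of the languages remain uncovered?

3

Union of A, C, D = {R1, R2, R3, R4, R6, R7, R9, R10, R12}.
Not covered: R5, R8, R11 — 3 languages.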